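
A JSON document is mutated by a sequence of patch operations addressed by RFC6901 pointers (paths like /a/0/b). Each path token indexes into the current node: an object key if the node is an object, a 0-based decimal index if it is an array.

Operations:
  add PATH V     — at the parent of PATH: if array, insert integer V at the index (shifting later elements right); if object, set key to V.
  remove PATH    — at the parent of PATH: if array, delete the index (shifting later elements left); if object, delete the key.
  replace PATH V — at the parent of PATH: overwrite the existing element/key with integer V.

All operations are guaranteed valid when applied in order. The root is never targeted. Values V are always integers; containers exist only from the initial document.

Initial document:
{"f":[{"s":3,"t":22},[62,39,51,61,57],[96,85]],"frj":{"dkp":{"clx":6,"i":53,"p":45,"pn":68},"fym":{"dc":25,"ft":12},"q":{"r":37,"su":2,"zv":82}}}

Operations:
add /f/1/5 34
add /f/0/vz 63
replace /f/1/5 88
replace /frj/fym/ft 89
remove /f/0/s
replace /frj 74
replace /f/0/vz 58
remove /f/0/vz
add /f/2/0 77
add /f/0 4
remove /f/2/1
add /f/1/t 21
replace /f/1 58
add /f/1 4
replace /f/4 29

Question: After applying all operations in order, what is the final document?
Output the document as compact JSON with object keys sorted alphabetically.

Answer: {"f":[4,4,58,[62,51,61,57,88],29],"frj":74}

Derivation:
After op 1 (add /f/1/5 34): {"f":[{"s":3,"t":22},[62,39,51,61,57,34],[96,85]],"frj":{"dkp":{"clx":6,"i":53,"p":45,"pn":68},"fym":{"dc":25,"ft":12},"q":{"r":37,"su":2,"zv":82}}}
After op 2 (add /f/0/vz 63): {"f":[{"s":3,"t":22,"vz":63},[62,39,51,61,57,34],[96,85]],"frj":{"dkp":{"clx":6,"i":53,"p":45,"pn":68},"fym":{"dc":25,"ft":12},"q":{"r":37,"su":2,"zv":82}}}
After op 3 (replace /f/1/5 88): {"f":[{"s":3,"t":22,"vz":63},[62,39,51,61,57,88],[96,85]],"frj":{"dkp":{"clx":6,"i":53,"p":45,"pn":68},"fym":{"dc":25,"ft":12},"q":{"r":37,"su":2,"zv":82}}}
After op 4 (replace /frj/fym/ft 89): {"f":[{"s":3,"t":22,"vz":63},[62,39,51,61,57,88],[96,85]],"frj":{"dkp":{"clx":6,"i":53,"p":45,"pn":68},"fym":{"dc":25,"ft":89},"q":{"r":37,"su":2,"zv":82}}}
After op 5 (remove /f/0/s): {"f":[{"t":22,"vz":63},[62,39,51,61,57,88],[96,85]],"frj":{"dkp":{"clx":6,"i":53,"p":45,"pn":68},"fym":{"dc":25,"ft":89},"q":{"r":37,"su":2,"zv":82}}}
After op 6 (replace /frj 74): {"f":[{"t":22,"vz":63},[62,39,51,61,57,88],[96,85]],"frj":74}
After op 7 (replace /f/0/vz 58): {"f":[{"t":22,"vz":58},[62,39,51,61,57,88],[96,85]],"frj":74}
After op 8 (remove /f/0/vz): {"f":[{"t":22},[62,39,51,61,57,88],[96,85]],"frj":74}
After op 9 (add /f/2/0 77): {"f":[{"t":22},[62,39,51,61,57,88],[77,96,85]],"frj":74}
After op 10 (add /f/0 4): {"f":[4,{"t":22},[62,39,51,61,57,88],[77,96,85]],"frj":74}
After op 11 (remove /f/2/1): {"f":[4,{"t":22},[62,51,61,57,88],[77,96,85]],"frj":74}
After op 12 (add /f/1/t 21): {"f":[4,{"t":21},[62,51,61,57,88],[77,96,85]],"frj":74}
After op 13 (replace /f/1 58): {"f":[4,58,[62,51,61,57,88],[77,96,85]],"frj":74}
After op 14 (add /f/1 4): {"f":[4,4,58,[62,51,61,57,88],[77,96,85]],"frj":74}
After op 15 (replace /f/4 29): {"f":[4,4,58,[62,51,61,57,88],29],"frj":74}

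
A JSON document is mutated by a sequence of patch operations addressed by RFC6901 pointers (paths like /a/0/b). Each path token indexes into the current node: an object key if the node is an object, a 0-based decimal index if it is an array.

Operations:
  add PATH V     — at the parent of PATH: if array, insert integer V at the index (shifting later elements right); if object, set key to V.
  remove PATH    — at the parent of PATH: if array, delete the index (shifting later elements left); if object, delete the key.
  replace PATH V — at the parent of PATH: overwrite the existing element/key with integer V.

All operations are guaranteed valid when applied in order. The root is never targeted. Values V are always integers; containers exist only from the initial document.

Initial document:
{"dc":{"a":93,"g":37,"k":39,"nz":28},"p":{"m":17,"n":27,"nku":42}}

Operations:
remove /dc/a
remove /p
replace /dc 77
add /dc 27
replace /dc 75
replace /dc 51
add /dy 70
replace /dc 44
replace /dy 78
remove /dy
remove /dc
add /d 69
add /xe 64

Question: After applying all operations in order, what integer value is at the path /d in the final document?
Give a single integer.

Answer: 69

Derivation:
After op 1 (remove /dc/a): {"dc":{"g":37,"k":39,"nz":28},"p":{"m":17,"n":27,"nku":42}}
After op 2 (remove /p): {"dc":{"g":37,"k":39,"nz":28}}
After op 3 (replace /dc 77): {"dc":77}
After op 4 (add /dc 27): {"dc":27}
After op 5 (replace /dc 75): {"dc":75}
After op 6 (replace /dc 51): {"dc":51}
After op 7 (add /dy 70): {"dc":51,"dy":70}
After op 8 (replace /dc 44): {"dc":44,"dy":70}
After op 9 (replace /dy 78): {"dc":44,"dy":78}
After op 10 (remove /dy): {"dc":44}
After op 11 (remove /dc): {}
After op 12 (add /d 69): {"d":69}
After op 13 (add /xe 64): {"d":69,"xe":64}
Value at /d: 69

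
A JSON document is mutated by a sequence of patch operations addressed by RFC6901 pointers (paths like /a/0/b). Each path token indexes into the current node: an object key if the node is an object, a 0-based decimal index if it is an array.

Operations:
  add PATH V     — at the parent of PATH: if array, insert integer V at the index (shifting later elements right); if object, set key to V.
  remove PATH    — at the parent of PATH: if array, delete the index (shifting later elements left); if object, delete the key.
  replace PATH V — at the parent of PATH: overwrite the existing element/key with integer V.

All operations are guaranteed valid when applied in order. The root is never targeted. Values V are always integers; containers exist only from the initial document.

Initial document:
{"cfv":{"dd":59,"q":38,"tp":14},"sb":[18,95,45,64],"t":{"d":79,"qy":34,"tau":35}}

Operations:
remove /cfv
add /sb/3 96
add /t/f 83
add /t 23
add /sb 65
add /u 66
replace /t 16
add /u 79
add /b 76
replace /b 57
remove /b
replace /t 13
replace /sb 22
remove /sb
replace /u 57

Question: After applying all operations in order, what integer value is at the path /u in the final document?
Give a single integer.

Answer: 57

Derivation:
After op 1 (remove /cfv): {"sb":[18,95,45,64],"t":{"d":79,"qy":34,"tau":35}}
After op 2 (add /sb/3 96): {"sb":[18,95,45,96,64],"t":{"d":79,"qy":34,"tau":35}}
After op 3 (add /t/f 83): {"sb":[18,95,45,96,64],"t":{"d":79,"f":83,"qy":34,"tau":35}}
After op 4 (add /t 23): {"sb":[18,95,45,96,64],"t":23}
After op 5 (add /sb 65): {"sb":65,"t":23}
After op 6 (add /u 66): {"sb":65,"t":23,"u":66}
After op 7 (replace /t 16): {"sb":65,"t":16,"u":66}
After op 8 (add /u 79): {"sb":65,"t":16,"u":79}
After op 9 (add /b 76): {"b":76,"sb":65,"t":16,"u":79}
After op 10 (replace /b 57): {"b":57,"sb":65,"t":16,"u":79}
After op 11 (remove /b): {"sb":65,"t":16,"u":79}
After op 12 (replace /t 13): {"sb":65,"t":13,"u":79}
After op 13 (replace /sb 22): {"sb":22,"t":13,"u":79}
After op 14 (remove /sb): {"t":13,"u":79}
After op 15 (replace /u 57): {"t":13,"u":57}
Value at /u: 57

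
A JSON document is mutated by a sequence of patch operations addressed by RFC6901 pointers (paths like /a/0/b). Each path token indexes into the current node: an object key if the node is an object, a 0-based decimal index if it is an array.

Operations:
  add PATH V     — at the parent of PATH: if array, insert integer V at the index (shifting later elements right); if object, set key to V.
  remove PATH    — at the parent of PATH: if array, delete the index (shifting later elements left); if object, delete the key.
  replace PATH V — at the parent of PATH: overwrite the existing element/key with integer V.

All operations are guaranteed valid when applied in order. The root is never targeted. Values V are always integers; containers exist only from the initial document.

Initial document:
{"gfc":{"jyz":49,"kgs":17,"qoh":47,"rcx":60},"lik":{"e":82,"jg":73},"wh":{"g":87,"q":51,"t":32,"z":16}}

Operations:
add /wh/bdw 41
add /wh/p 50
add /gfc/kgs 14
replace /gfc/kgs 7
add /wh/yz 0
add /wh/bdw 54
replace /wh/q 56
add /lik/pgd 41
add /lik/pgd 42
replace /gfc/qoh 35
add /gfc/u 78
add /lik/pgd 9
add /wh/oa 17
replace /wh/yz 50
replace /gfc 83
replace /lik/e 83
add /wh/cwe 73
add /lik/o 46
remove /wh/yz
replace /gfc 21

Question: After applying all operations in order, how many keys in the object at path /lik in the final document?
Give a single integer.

Answer: 4

Derivation:
After op 1 (add /wh/bdw 41): {"gfc":{"jyz":49,"kgs":17,"qoh":47,"rcx":60},"lik":{"e":82,"jg":73},"wh":{"bdw":41,"g":87,"q":51,"t":32,"z":16}}
After op 2 (add /wh/p 50): {"gfc":{"jyz":49,"kgs":17,"qoh":47,"rcx":60},"lik":{"e":82,"jg":73},"wh":{"bdw":41,"g":87,"p":50,"q":51,"t":32,"z":16}}
After op 3 (add /gfc/kgs 14): {"gfc":{"jyz":49,"kgs":14,"qoh":47,"rcx":60},"lik":{"e":82,"jg":73},"wh":{"bdw":41,"g":87,"p":50,"q":51,"t":32,"z":16}}
After op 4 (replace /gfc/kgs 7): {"gfc":{"jyz":49,"kgs":7,"qoh":47,"rcx":60},"lik":{"e":82,"jg":73},"wh":{"bdw":41,"g":87,"p":50,"q":51,"t":32,"z":16}}
After op 5 (add /wh/yz 0): {"gfc":{"jyz":49,"kgs":7,"qoh":47,"rcx":60},"lik":{"e":82,"jg":73},"wh":{"bdw":41,"g":87,"p":50,"q":51,"t":32,"yz":0,"z":16}}
After op 6 (add /wh/bdw 54): {"gfc":{"jyz":49,"kgs":7,"qoh":47,"rcx":60},"lik":{"e":82,"jg":73},"wh":{"bdw":54,"g":87,"p":50,"q":51,"t":32,"yz":0,"z":16}}
After op 7 (replace /wh/q 56): {"gfc":{"jyz":49,"kgs":7,"qoh":47,"rcx":60},"lik":{"e":82,"jg":73},"wh":{"bdw":54,"g":87,"p":50,"q":56,"t":32,"yz":0,"z":16}}
After op 8 (add /lik/pgd 41): {"gfc":{"jyz":49,"kgs":7,"qoh":47,"rcx":60},"lik":{"e":82,"jg":73,"pgd":41},"wh":{"bdw":54,"g":87,"p":50,"q":56,"t":32,"yz":0,"z":16}}
After op 9 (add /lik/pgd 42): {"gfc":{"jyz":49,"kgs":7,"qoh":47,"rcx":60},"lik":{"e":82,"jg":73,"pgd":42},"wh":{"bdw":54,"g":87,"p":50,"q":56,"t":32,"yz":0,"z":16}}
After op 10 (replace /gfc/qoh 35): {"gfc":{"jyz":49,"kgs":7,"qoh":35,"rcx":60},"lik":{"e":82,"jg":73,"pgd":42},"wh":{"bdw":54,"g":87,"p":50,"q":56,"t":32,"yz":0,"z":16}}
After op 11 (add /gfc/u 78): {"gfc":{"jyz":49,"kgs":7,"qoh":35,"rcx":60,"u":78},"lik":{"e":82,"jg":73,"pgd":42},"wh":{"bdw":54,"g":87,"p":50,"q":56,"t":32,"yz":0,"z":16}}
After op 12 (add /lik/pgd 9): {"gfc":{"jyz":49,"kgs":7,"qoh":35,"rcx":60,"u":78},"lik":{"e":82,"jg":73,"pgd":9},"wh":{"bdw":54,"g":87,"p":50,"q":56,"t":32,"yz":0,"z":16}}
After op 13 (add /wh/oa 17): {"gfc":{"jyz":49,"kgs":7,"qoh":35,"rcx":60,"u":78},"lik":{"e":82,"jg":73,"pgd":9},"wh":{"bdw":54,"g":87,"oa":17,"p":50,"q":56,"t":32,"yz":0,"z":16}}
After op 14 (replace /wh/yz 50): {"gfc":{"jyz":49,"kgs":7,"qoh":35,"rcx":60,"u":78},"lik":{"e":82,"jg":73,"pgd":9},"wh":{"bdw":54,"g":87,"oa":17,"p":50,"q":56,"t":32,"yz":50,"z":16}}
After op 15 (replace /gfc 83): {"gfc":83,"lik":{"e":82,"jg":73,"pgd":9},"wh":{"bdw":54,"g":87,"oa":17,"p":50,"q":56,"t":32,"yz":50,"z":16}}
After op 16 (replace /lik/e 83): {"gfc":83,"lik":{"e":83,"jg":73,"pgd":9},"wh":{"bdw":54,"g":87,"oa":17,"p":50,"q":56,"t":32,"yz":50,"z":16}}
After op 17 (add /wh/cwe 73): {"gfc":83,"lik":{"e":83,"jg":73,"pgd":9},"wh":{"bdw":54,"cwe":73,"g":87,"oa":17,"p":50,"q":56,"t":32,"yz":50,"z":16}}
After op 18 (add /lik/o 46): {"gfc":83,"lik":{"e":83,"jg":73,"o":46,"pgd":9},"wh":{"bdw":54,"cwe":73,"g":87,"oa":17,"p":50,"q":56,"t":32,"yz":50,"z":16}}
After op 19 (remove /wh/yz): {"gfc":83,"lik":{"e":83,"jg":73,"o":46,"pgd":9},"wh":{"bdw":54,"cwe":73,"g":87,"oa":17,"p":50,"q":56,"t":32,"z":16}}
After op 20 (replace /gfc 21): {"gfc":21,"lik":{"e":83,"jg":73,"o":46,"pgd":9},"wh":{"bdw":54,"cwe":73,"g":87,"oa":17,"p":50,"q":56,"t":32,"z":16}}
Size at path /lik: 4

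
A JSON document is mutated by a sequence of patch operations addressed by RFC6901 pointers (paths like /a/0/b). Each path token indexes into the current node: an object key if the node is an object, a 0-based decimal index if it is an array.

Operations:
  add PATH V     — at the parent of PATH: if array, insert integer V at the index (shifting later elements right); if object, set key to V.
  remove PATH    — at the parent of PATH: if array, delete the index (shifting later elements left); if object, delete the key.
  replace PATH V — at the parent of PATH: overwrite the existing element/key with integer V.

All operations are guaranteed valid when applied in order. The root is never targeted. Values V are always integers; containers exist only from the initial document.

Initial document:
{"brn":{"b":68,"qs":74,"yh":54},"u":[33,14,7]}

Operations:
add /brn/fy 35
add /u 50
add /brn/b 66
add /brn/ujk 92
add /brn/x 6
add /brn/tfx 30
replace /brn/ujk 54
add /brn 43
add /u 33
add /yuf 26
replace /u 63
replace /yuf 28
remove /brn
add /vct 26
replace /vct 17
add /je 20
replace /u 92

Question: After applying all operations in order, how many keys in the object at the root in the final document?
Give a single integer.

Answer: 4

Derivation:
After op 1 (add /brn/fy 35): {"brn":{"b":68,"fy":35,"qs":74,"yh":54},"u":[33,14,7]}
After op 2 (add /u 50): {"brn":{"b":68,"fy":35,"qs":74,"yh":54},"u":50}
After op 3 (add /brn/b 66): {"brn":{"b":66,"fy":35,"qs":74,"yh":54},"u":50}
After op 4 (add /brn/ujk 92): {"brn":{"b":66,"fy":35,"qs":74,"ujk":92,"yh":54},"u":50}
After op 5 (add /brn/x 6): {"brn":{"b":66,"fy":35,"qs":74,"ujk":92,"x":6,"yh":54},"u":50}
After op 6 (add /brn/tfx 30): {"brn":{"b":66,"fy":35,"qs":74,"tfx":30,"ujk":92,"x":6,"yh":54},"u":50}
After op 7 (replace /brn/ujk 54): {"brn":{"b":66,"fy":35,"qs":74,"tfx":30,"ujk":54,"x":6,"yh":54},"u":50}
After op 8 (add /brn 43): {"brn":43,"u":50}
After op 9 (add /u 33): {"brn":43,"u":33}
After op 10 (add /yuf 26): {"brn":43,"u":33,"yuf":26}
After op 11 (replace /u 63): {"brn":43,"u":63,"yuf":26}
After op 12 (replace /yuf 28): {"brn":43,"u":63,"yuf":28}
After op 13 (remove /brn): {"u":63,"yuf":28}
After op 14 (add /vct 26): {"u":63,"vct":26,"yuf":28}
After op 15 (replace /vct 17): {"u":63,"vct":17,"yuf":28}
After op 16 (add /je 20): {"je":20,"u":63,"vct":17,"yuf":28}
After op 17 (replace /u 92): {"je":20,"u":92,"vct":17,"yuf":28}
Size at the root: 4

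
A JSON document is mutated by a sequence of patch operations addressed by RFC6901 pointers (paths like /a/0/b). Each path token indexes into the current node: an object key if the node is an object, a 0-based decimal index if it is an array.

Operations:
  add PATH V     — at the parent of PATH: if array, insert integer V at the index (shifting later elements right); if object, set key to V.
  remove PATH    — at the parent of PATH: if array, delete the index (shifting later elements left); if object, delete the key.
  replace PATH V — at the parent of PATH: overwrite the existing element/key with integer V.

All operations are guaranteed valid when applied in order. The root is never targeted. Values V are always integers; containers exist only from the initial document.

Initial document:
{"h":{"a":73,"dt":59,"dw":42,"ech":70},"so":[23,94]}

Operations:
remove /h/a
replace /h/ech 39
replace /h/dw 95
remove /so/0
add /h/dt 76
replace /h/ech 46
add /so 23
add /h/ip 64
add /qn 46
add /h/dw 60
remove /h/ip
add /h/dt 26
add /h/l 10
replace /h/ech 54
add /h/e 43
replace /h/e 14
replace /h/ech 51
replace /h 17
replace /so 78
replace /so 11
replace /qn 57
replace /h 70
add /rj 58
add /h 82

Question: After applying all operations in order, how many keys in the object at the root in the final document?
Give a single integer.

Answer: 4

Derivation:
After op 1 (remove /h/a): {"h":{"dt":59,"dw":42,"ech":70},"so":[23,94]}
After op 2 (replace /h/ech 39): {"h":{"dt":59,"dw":42,"ech":39},"so":[23,94]}
After op 3 (replace /h/dw 95): {"h":{"dt":59,"dw":95,"ech":39},"so":[23,94]}
After op 4 (remove /so/0): {"h":{"dt":59,"dw":95,"ech":39},"so":[94]}
After op 5 (add /h/dt 76): {"h":{"dt":76,"dw":95,"ech":39},"so":[94]}
After op 6 (replace /h/ech 46): {"h":{"dt":76,"dw":95,"ech":46},"so":[94]}
After op 7 (add /so 23): {"h":{"dt":76,"dw":95,"ech":46},"so":23}
After op 8 (add /h/ip 64): {"h":{"dt":76,"dw":95,"ech":46,"ip":64},"so":23}
After op 9 (add /qn 46): {"h":{"dt":76,"dw":95,"ech":46,"ip":64},"qn":46,"so":23}
After op 10 (add /h/dw 60): {"h":{"dt":76,"dw":60,"ech":46,"ip":64},"qn":46,"so":23}
After op 11 (remove /h/ip): {"h":{"dt":76,"dw":60,"ech":46},"qn":46,"so":23}
After op 12 (add /h/dt 26): {"h":{"dt":26,"dw":60,"ech":46},"qn":46,"so":23}
After op 13 (add /h/l 10): {"h":{"dt":26,"dw":60,"ech":46,"l":10},"qn":46,"so":23}
After op 14 (replace /h/ech 54): {"h":{"dt":26,"dw":60,"ech":54,"l":10},"qn":46,"so":23}
After op 15 (add /h/e 43): {"h":{"dt":26,"dw":60,"e":43,"ech":54,"l":10},"qn":46,"so":23}
After op 16 (replace /h/e 14): {"h":{"dt":26,"dw":60,"e":14,"ech":54,"l":10},"qn":46,"so":23}
After op 17 (replace /h/ech 51): {"h":{"dt":26,"dw":60,"e":14,"ech":51,"l":10},"qn":46,"so":23}
After op 18 (replace /h 17): {"h":17,"qn":46,"so":23}
After op 19 (replace /so 78): {"h":17,"qn":46,"so":78}
After op 20 (replace /so 11): {"h":17,"qn":46,"so":11}
After op 21 (replace /qn 57): {"h":17,"qn":57,"so":11}
After op 22 (replace /h 70): {"h":70,"qn":57,"so":11}
After op 23 (add /rj 58): {"h":70,"qn":57,"rj":58,"so":11}
After op 24 (add /h 82): {"h":82,"qn":57,"rj":58,"so":11}
Size at the root: 4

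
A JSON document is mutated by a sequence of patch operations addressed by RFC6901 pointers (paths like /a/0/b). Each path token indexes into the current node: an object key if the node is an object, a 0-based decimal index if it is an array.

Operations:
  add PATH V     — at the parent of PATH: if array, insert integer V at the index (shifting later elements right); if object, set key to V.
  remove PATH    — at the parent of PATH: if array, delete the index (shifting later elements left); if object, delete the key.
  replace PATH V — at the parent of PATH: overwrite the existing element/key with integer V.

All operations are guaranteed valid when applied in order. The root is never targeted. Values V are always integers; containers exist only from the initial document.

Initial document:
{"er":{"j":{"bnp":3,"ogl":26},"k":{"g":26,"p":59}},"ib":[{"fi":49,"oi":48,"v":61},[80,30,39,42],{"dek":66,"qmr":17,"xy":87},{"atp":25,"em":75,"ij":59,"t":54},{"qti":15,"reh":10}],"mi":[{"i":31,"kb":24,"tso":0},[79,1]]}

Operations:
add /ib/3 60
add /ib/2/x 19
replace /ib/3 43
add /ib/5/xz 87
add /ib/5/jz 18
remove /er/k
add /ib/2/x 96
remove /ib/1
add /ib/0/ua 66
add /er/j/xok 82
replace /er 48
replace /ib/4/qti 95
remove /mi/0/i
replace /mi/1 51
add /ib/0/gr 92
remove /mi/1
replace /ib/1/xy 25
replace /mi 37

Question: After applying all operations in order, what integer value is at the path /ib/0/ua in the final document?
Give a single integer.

Answer: 66

Derivation:
After op 1 (add /ib/3 60): {"er":{"j":{"bnp":3,"ogl":26},"k":{"g":26,"p":59}},"ib":[{"fi":49,"oi":48,"v":61},[80,30,39,42],{"dek":66,"qmr":17,"xy":87},60,{"atp":25,"em":75,"ij":59,"t":54},{"qti":15,"reh":10}],"mi":[{"i":31,"kb":24,"tso":0},[79,1]]}
After op 2 (add /ib/2/x 19): {"er":{"j":{"bnp":3,"ogl":26},"k":{"g":26,"p":59}},"ib":[{"fi":49,"oi":48,"v":61},[80,30,39,42],{"dek":66,"qmr":17,"x":19,"xy":87},60,{"atp":25,"em":75,"ij":59,"t":54},{"qti":15,"reh":10}],"mi":[{"i":31,"kb":24,"tso":0},[79,1]]}
After op 3 (replace /ib/3 43): {"er":{"j":{"bnp":3,"ogl":26},"k":{"g":26,"p":59}},"ib":[{"fi":49,"oi":48,"v":61},[80,30,39,42],{"dek":66,"qmr":17,"x":19,"xy":87},43,{"atp":25,"em":75,"ij":59,"t":54},{"qti":15,"reh":10}],"mi":[{"i":31,"kb":24,"tso":0},[79,1]]}
After op 4 (add /ib/5/xz 87): {"er":{"j":{"bnp":3,"ogl":26},"k":{"g":26,"p":59}},"ib":[{"fi":49,"oi":48,"v":61},[80,30,39,42],{"dek":66,"qmr":17,"x":19,"xy":87},43,{"atp":25,"em":75,"ij":59,"t":54},{"qti":15,"reh":10,"xz":87}],"mi":[{"i":31,"kb":24,"tso":0},[79,1]]}
After op 5 (add /ib/5/jz 18): {"er":{"j":{"bnp":3,"ogl":26},"k":{"g":26,"p":59}},"ib":[{"fi":49,"oi":48,"v":61},[80,30,39,42],{"dek":66,"qmr":17,"x":19,"xy":87},43,{"atp":25,"em":75,"ij":59,"t":54},{"jz":18,"qti":15,"reh":10,"xz":87}],"mi":[{"i":31,"kb":24,"tso":0},[79,1]]}
After op 6 (remove /er/k): {"er":{"j":{"bnp":3,"ogl":26}},"ib":[{"fi":49,"oi":48,"v":61},[80,30,39,42],{"dek":66,"qmr":17,"x":19,"xy":87},43,{"atp":25,"em":75,"ij":59,"t":54},{"jz":18,"qti":15,"reh":10,"xz":87}],"mi":[{"i":31,"kb":24,"tso":0},[79,1]]}
After op 7 (add /ib/2/x 96): {"er":{"j":{"bnp":3,"ogl":26}},"ib":[{"fi":49,"oi":48,"v":61},[80,30,39,42],{"dek":66,"qmr":17,"x":96,"xy":87},43,{"atp":25,"em":75,"ij":59,"t":54},{"jz":18,"qti":15,"reh":10,"xz":87}],"mi":[{"i":31,"kb":24,"tso":0},[79,1]]}
After op 8 (remove /ib/1): {"er":{"j":{"bnp":3,"ogl":26}},"ib":[{"fi":49,"oi":48,"v":61},{"dek":66,"qmr":17,"x":96,"xy":87},43,{"atp":25,"em":75,"ij":59,"t":54},{"jz":18,"qti":15,"reh":10,"xz":87}],"mi":[{"i":31,"kb":24,"tso":0},[79,1]]}
After op 9 (add /ib/0/ua 66): {"er":{"j":{"bnp":3,"ogl":26}},"ib":[{"fi":49,"oi":48,"ua":66,"v":61},{"dek":66,"qmr":17,"x":96,"xy":87},43,{"atp":25,"em":75,"ij":59,"t":54},{"jz":18,"qti":15,"reh":10,"xz":87}],"mi":[{"i":31,"kb":24,"tso":0},[79,1]]}
After op 10 (add /er/j/xok 82): {"er":{"j":{"bnp":3,"ogl":26,"xok":82}},"ib":[{"fi":49,"oi":48,"ua":66,"v":61},{"dek":66,"qmr":17,"x":96,"xy":87},43,{"atp":25,"em":75,"ij":59,"t":54},{"jz":18,"qti":15,"reh":10,"xz":87}],"mi":[{"i":31,"kb":24,"tso":0},[79,1]]}
After op 11 (replace /er 48): {"er":48,"ib":[{"fi":49,"oi":48,"ua":66,"v":61},{"dek":66,"qmr":17,"x":96,"xy":87},43,{"atp":25,"em":75,"ij":59,"t":54},{"jz":18,"qti":15,"reh":10,"xz":87}],"mi":[{"i":31,"kb":24,"tso":0},[79,1]]}
After op 12 (replace /ib/4/qti 95): {"er":48,"ib":[{"fi":49,"oi":48,"ua":66,"v":61},{"dek":66,"qmr":17,"x":96,"xy":87},43,{"atp":25,"em":75,"ij":59,"t":54},{"jz":18,"qti":95,"reh":10,"xz":87}],"mi":[{"i":31,"kb":24,"tso":0},[79,1]]}
After op 13 (remove /mi/0/i): {"er":48,"ib":[{"fi":49,"oi":48,"ua":66,"v":61},{"dek":66,"qmr":17,"x":96,"xy":87},43,{"atp":25,"em":75,"ij":59,"t":54},{"jz":18,"qti":95,"reh":10,"xz":87}],"mi":[{"kb":24,"tso":0},[79,1]]}
After op 14 (replace /mi/1 51): {"er":48,"ib":[{"fi":49,"oi":48,"ua":66,"v":61},{"dek":66,"qmr":17,"x":96,"xy":87},43,{"atp":25,"em":75,"ij":59,"t":54},{"jz":18,"qti":95,"reh":10,"xz":87}],"mi":[{"kb":24,"tso":0},51]}
After op 15 (add /ib/0/gr 92): {"er":48,"ib":[{"fi":49,"gr":92,"oi":48,"ua":66,"v":61},{"dek":66,"qmr":17,"x":96,"xy":87},43,{"atp":25,"em":75,"ij":59,"t":54},{"jz":18,"qti":95,"reh":10,"xz":87}],"mi":[{"kb":24,"tso":0},51]}
After op 16 (remove /mi/1): {"er":48,"ib":[{"fi":49,"gr":92,"oi":48,"ua":66,"v":61},{"dek":66,"qmr":17,"x":96,"xy":87},43,{"atp":25,"em":75,"ij":59,"t":54},{"jz":18,"qti":95,"reh":10,"xz":87}],"mi":[{"kb":24,"tso":0}]}
After op 17 (replace /ib/1/xy 25): {"er":48,"ib":[{"fi":49,"gr":92,"oi":48,"ua":66,"v":61},{"dek":66,"qmr":17,"x":96,"xy":25},43,{"atp":25,"em":75,"ij":59,"t":54},{"jz":18,"qti":95,"reh":10,"xz":87}],"mi":[{"kb":24,"tso":0}]}
After op 18 (replace /mi 37): {"er":48,"ib":[{"fi":49,"gr":92,"oi":48,"ua":66,"v":61},{"dek":66,"qmr":17,"x":96,"xy":25},43,{"atp":25,"em":75,"ij":59,"t":54},{"jz":18,"qti":95,"reh":10,"xz":87}],"mi":37}
Value at /ib/0/ua: 66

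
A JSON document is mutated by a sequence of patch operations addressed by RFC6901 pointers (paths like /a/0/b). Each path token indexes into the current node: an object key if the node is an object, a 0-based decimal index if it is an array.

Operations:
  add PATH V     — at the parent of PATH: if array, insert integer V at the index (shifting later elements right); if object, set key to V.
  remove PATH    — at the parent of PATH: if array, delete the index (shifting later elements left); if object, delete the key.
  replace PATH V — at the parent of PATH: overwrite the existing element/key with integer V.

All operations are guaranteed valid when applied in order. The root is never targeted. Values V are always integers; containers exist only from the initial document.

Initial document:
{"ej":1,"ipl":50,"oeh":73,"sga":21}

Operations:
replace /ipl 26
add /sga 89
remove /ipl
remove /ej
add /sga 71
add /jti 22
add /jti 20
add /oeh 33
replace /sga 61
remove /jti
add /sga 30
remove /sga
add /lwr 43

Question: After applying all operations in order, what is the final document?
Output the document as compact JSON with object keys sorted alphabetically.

After op 1 (replace /ipl 26): {"ej":1,"ipl":26,"oeh":73,"sga":21}
After op 2 (add /sga 89): {"ej":1,"ipl":26,"oeh":73,"sga":89}
After op 3 (remove /ipl): {"ej":1,"oeh":73,"sga":89}
After op 4 (remove /ej): {"oeh":73,"sga":89}
After op 5 (add /sga 71): {"oeh":73,"sga":71}
After op 6 (add /jti 22): {"jti":22,"oeh":73,"sga":71}
After op 7 (add /jti 20): {"jti":20,"oeh":73,"sga":71}
After op 8 (add /oeh 33): {"jti":20,"oeh":33,"sga":71}
After op 9 (replace /sga 61): {"jti":20,"oeh":33,"sga":61}
After op 10 (remove /jti): {"oeh":33,"sga":61}
After op 11 (add /sga 30): {"oeh":33,"sga":30}
After op 12 (remove /sga): {"oeh":33}
After op 13 (add /lwr 43): {"lwr":43,"oeh":33}

Answer: {"lwr":43,"oeh":33}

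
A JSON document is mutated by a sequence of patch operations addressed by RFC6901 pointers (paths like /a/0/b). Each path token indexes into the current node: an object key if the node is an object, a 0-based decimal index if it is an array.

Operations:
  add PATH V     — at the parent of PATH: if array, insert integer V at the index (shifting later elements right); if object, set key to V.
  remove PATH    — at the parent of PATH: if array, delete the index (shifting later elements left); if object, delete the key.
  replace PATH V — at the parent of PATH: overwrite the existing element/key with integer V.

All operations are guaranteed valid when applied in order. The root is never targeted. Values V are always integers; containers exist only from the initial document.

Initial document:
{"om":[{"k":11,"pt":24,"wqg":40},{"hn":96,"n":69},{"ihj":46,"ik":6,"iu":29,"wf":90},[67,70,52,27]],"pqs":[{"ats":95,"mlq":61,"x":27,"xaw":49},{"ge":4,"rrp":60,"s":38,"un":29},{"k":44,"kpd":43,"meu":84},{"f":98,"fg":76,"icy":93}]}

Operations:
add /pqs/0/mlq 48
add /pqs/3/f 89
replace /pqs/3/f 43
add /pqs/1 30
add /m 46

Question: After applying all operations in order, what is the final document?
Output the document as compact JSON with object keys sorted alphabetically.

After op 1 (add /pqs/0/mlq 48): {"om":[{"k":11,"pt":24,"wqg":40},{"hn":96,"n":69},{"ihj":46,"ik":6,"iu":29,"wf":90},[67,70,52,27]],"pqs":[{"ats":95,"mlq":48,"x":27,"xaw":49},{"ge":4,"rrp":60,"s":38,"un":29},{"k":44,"kpd":43,"meu":84},{"f":98,"fg":76,"icy":93}]}
After op 2 (add /pqs/3/f 89): {"om":[{"k":11,"pt":24,"wqg":40},{"hn":96,"n":69},{"ihj":46,"ik":6,"iu":29,"wf":90},[67,70,52,27]],"pqs":[{"ats":95,"mlq":48,"x":27,"xaw":49},{"ge":4,"rrp":60,"s":38,"un":29},{"k":44,"kpd":43,"meu":84},{"f":89,"fg":76,"icy":93}]}
After op 3 (replace /pqs/3/f 43): {"om":[{"k":11,"pt":24,"wqg":40},{"hn":96,"n":69},{"ihj":46,"ik":6,"iu":29,"wf":90},[67,70,52,27]],"pqs":[{"ats":95,"mlq":48,"x":27,"xaw":49},{"ge":4,"rrp":60,"s":38,"un":29},{"k":44,"kpd":43,"meu":84},{"f":43,"fg":76,"icy":93}]}
After op 4 (add /pqs/1 30): {"om":[{"k":11,"pt":24,"wqg":40},{"hn":96,"n":69},{"ihj":46,"ik":6,"iu":29,"wf":90},[67,70,52,27]],"pqs":[{"ats":95,"mlq":48,"x":27,"xaw":49},30,{"ge":4,"rrp":60,"s":38,"un":29},{"k":44,"kpd":43,"meu":84},{"f":43,"fg":76,"icy":93}]}
After op 5 (add /m 46): {"m":46,"om":[{"k":11,"pt":24,"wqg":40},{"hn":96,"n":69},{"ihj":46,"ik":6,"iu":29,"wf":90},[67,70,52,27]],"pqs":[{"ats":95,"mlq":48,"x":27,"xaw":49},30,{"ge":4,"rrp":60,"s":38,"un":29},{"k":44,"kpd":43,"meu":84},{"f":43,"fg":76,"icy":93}]}

Answer: {"m":46,"om":[{"k":11,"pt":24,"wqg":40},{"hn":96,"n":69},{"ihj":46,"ik":6,"iu":29,"wf":90},[67,70,52,27]],"pqs":[{"ats":95,"mlq":48,"x":27,"xaw":49},30,{"ge":4,"rrp":60,"s":38,"un":29},{"k":44,"kpd":43,"meu":84},{"f":43,"fg":76,"icy":93}]}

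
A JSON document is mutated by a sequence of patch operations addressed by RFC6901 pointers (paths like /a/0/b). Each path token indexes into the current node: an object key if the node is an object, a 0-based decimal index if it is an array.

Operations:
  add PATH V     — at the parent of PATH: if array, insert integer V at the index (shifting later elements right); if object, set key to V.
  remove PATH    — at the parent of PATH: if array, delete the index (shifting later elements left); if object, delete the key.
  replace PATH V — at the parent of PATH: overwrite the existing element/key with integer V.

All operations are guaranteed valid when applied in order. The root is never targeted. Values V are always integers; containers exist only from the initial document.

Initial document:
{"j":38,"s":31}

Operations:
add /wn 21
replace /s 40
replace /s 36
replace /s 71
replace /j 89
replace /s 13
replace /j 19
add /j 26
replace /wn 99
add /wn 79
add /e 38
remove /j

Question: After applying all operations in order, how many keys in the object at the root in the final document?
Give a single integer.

Answer: 3

Derivation:
After op 1 (add /wn 21): {"j":38,"s":31,"wn":21}
After op 2 (replace /s 40): {"j":38,"s":40,"wn":21}
After op 3 (replace /s 36): {"j":38,"s":36,"wn":21}
After op 4 (replace /s 71): {"j":38,"s":71,"wn":21}
After op 5 (replace /j 89): {"j":89,"s":71,"wn":21}
After op 6 (replace /s 13): {"j":89,"s":13,"wn":21}
After op 7 (replace /j 19): {"j":19,"s":13,"wn":21}
After op 8 (add /j 26): {"j":26,"s":13,"wn":21}
After op 9 (replace /wn 99): {"j":26,"s":13,"wn":99}
After op 10 (add /wn 79): {"j":26,"s":13,"wn":79}
After op 11 (add /e 38): {"e":38,"j":26,"s":13,"wn":79}
After op 12 (remove /j): {"e":38,"s":13,"wn":79}
Size at the root: 3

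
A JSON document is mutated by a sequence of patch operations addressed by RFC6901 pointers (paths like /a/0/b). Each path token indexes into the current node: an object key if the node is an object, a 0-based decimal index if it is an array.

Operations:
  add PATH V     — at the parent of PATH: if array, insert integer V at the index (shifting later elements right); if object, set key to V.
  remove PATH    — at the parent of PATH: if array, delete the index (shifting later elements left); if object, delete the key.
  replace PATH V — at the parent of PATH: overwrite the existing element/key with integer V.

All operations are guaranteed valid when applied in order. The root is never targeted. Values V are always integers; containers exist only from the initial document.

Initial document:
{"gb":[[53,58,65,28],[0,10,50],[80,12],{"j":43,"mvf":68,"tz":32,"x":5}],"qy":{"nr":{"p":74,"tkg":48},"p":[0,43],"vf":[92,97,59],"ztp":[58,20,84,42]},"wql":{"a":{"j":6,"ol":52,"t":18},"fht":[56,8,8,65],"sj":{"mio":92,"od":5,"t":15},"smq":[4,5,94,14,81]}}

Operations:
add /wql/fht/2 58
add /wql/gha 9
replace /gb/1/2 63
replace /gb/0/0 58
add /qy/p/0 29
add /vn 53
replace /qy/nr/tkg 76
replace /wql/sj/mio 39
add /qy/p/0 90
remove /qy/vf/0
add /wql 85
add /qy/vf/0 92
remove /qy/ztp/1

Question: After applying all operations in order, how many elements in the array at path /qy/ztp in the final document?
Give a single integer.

Answer: 3

Derivation:
After op 1 (add /wql/fht/2 58): {"gb":[[53,58,65,28],[0,10,50],[80,12],{"j":43,"mvf":68,"tz":32,"x":5}],"qy":{"nr":{"p":74,"tkg":48},"p":[0,43],"vf":[92,97,59],"ztp":[58,20,84,42]},"wql":{"a":{"j":6,"ol":52,"t":18},"fht":[56,8,58,8,65],"sj":{"mio":92,"od":5,"t":15},"smq":[4,5,94,14,81]}}
After op 2 (add /wql/gha 9): {"gb":[[53,58,65,28],[0,10,50],[80,12],{"j":43,"mvf":68,"tz":32,"x":5}],"qy":{"nr":{"p":74,"tkg":48},"p":[0,43],"vf":[92,97,59],"ztp":[58,20,84,42]},"wql":{"a":{"j":6,"ol":52,"t":18},"fht":[56,8,58,8,65],"gha":9,"sj":{"mio":92,"od":5,"t":15},"smq":[4,5,94,14,81]}}
After op 3 (replace /gb/1/2 63): {"gb":[[53,58,65,28],[0,10,63],[80,12],{"j":43,"mvf":68,"tz":32,"x":5}],"qy":{"nr":{"p":74,"tkg":48},"p":[0,43],"vf":[92,97,59],"ztp":[58,20,84,42]},"wql":{"a":{"j":6,"ol":52,"t":18},"fht":[56,8,58,8,65],"gha":9,"sj":{"mio":92,"od":5,"t":15},"smq":[4,5,94,14,81]}}
After op 4 (replace /gb/0/0 58): {"gb":[[58,58,65,28],[0,10,63],[80,12],{"j":43,"mvf":68,"tz":32,"x":5}],"qy":{"nr":{"p":74,"tkg":48},"p":[0,43],"vf":[92,97,59],"ztp":[58,20,84,42]},"wql":{"a":{"j":6,"ol":52,"t":18},"fht":[56,8,58,8,65],"gha":9,"sj":{"mio":92,"od":5,"t":15},"smq":[4,5,94,14,81]}}
After op 5 (add /qy/p/0 29): {"gb":[[58,58,65,28],[0,10,63],[80,12],{"j":43,"mvf":68,"tz":32,"x":5}],"qy":{"nr":{"p":74,"tkg":48},"p":[29,0,43],"vf":[92,97,59],"ztp":[58,20,84,42]},"wql":{"a":{"j":6,"ol":52,"t":18},"fht":[56,8,58,8,65],"gha":9,"sj":{"mio":92,"od":5,"t":15},"smq":[4,5,94,14,81]}}
After op 6 (add /vn 53): {"gb":[[58,58,65,28],[0,10,63],[80,12],{"j":43,"mvf":68,"tz":32,"x":5}],"qy":{"nr":{"p":74,"tkg":48},"p":[29,0,43],"vf":[92,97,59],"ztp":[58,20,84,42]},"vn":53,"wql":{"a":{"j":6,"ol":52,"t":18},"fht":[56,8,58,8,65],"gha":9,"sj":{"mio":92,"od":5,"t":15},"smq":[4,5,94,14,81]}}
After op 7 (replace /qy/nr/tkg 76): {"gb":[[58,58,65,28],[0,10,63],[80,12],{"j":43,"mvf":68,"tz":32,"x":5}],"qy":{"nr":{"p":74,"tkg":76},"p":[29,0,43],"vf":[92,97,59],"ztp":[58,20,84,42]},"vn":53,"wql":{"a":{"j":6,"ol":52,"t":18},"fht":[56,8,58,8,65],"gha":9,"sj":{"mio":92,"od":5,"t":15},"smq":[4,5,94,14,81]}}
After op 8 (replace /wql/sj/mio 39): {"gb":[[58,58,65,28],[0,10,63],[80,12],{"j":43,"mvf":68,"tz":32,"x":5}],"qy":{"nr":{"p":74,"tkg":76},"p":[29,0,43],"vf":[92,97,59],"ztp":[58,20,84,42]},"vn":53,"wql":{"a":{"j":6,"ol":52,"t":18},"fht":[56,8,58,8,65],"gha":9,"sj":{"mio":39,"od":5,"t":15},"smq":[4,5,94,14,81]}}
After op 9 (add /qy/p/0 90): {"gb":[[58,58,65,28],[0,10,63],[80,12],{"j":43,"mvf":68,"tz":32,"x":5}],"qy":{"nr":{"p":74,"tkg":76},"p":[90,29,0,43],"vf":[92,97,59],"ztp":[58,20,84,42]},"vn":53,"wql":{"a":{"j":6,"ol":52,"t":18},"fht":[56,8,58,8,65],"gha":9,"sj":{"mio":39,"od":5,"t":15},"smq":[4,5,94,14,81]}}
After op 10 (remove /qy/vf/0): {"gb":[[58,58,65,28],[0,10,63],[80,12],{"j":43,"mvf":68,"tz":32,"x":5}],"qy":{"nr":{"p":74,"tkg":76},"p":[90,29,0,43],"vf":[97,59],"ztp":[58,20,84,42]},"vn":53,"wql":{"a":{"j":6,"ol":52,"t":18},"fht":[56,8,58,8,65],"gha":9,"sj":{"mio":39,"od":5,"t":15},"smq":[4,5,94,14,81]}}
After op 11 (add /wql 85): {"gb":[[58,58,65,28],[0,10,63],[80,12],{"j":43,"mvf":68,"tz":32,"x":5}],"qy":{"nr":{"p":74,"tkg":76},"p":[90,29,0,43],"vf":[97,59],"ztp":[58,20,84,42]},"vn":53,"wql":85}
After op 12 (add /qy/vf/0 92): {"gb":[[58,58,65,28],[0,10,63],[80,12],{"j":43,"mvf":68,"tz":32,"x":5}],"qy":{"nr":{"p":74,"tkg":76},"p":[90,29,0,43],"vf":[92,97,59],"ztp":[58,20,84,42]},"vn":53,"wql":85}
After op 13 (remove /qy/ztp/1): {"gb":[[58,58,65,28],[0,10,63],[80,12],{"j":43,"mvf":68,"tz":32,"x":5}],"qy":{"nr":{"p":74,"tkg":76},"p":[90,29,0,43],"vf":[92,97,59],"ztp":[58,84,42]},"vn":53,"wql":85}
Size at path /qy/ztp: 3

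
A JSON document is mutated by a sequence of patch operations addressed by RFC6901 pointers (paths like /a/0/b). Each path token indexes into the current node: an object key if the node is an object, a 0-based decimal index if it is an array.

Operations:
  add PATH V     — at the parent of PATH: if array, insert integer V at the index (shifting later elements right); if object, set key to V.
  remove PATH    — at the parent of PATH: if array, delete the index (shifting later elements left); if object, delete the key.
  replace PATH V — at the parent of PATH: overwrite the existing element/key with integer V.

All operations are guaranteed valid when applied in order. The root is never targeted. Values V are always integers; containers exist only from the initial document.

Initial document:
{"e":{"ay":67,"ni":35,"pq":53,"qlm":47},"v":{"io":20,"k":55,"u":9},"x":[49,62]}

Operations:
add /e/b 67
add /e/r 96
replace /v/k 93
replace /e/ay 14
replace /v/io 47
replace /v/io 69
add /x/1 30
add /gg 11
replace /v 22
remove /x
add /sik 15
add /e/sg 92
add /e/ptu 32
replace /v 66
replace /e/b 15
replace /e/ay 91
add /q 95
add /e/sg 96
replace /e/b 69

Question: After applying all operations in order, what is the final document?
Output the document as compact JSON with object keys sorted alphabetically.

After op 1 (add /e/b 67): {"e":{"ay":67,"b":67,"ni":35,"pq":53,"qlm":47},"v":{"io":20,"k":55,"u":9},"x":[49,62]}
After op 2 (add /e/r 96): {"e":{"ay":67,"b":67,"ni":35,"pq":53,"qlm":47,"r":96},"v":{"io":20,"k":55,"u":9},"x":[49,62]}
After op 3 (replace /v/k 93): {"e":{"ay":67,"b":67,"ni":35,"pq":53,"qlm":47,"r":96},"v":{"io":20,"k":93,"u":9},"x":[49,62]}
After op 4 (replace /e/ay 14): {"e":{"ay":14,"b":67,"ni":35,"pq":53,"qlm":47,"r":96},"v":{"io":20,"k":93,"u":9},"x":[49,62]}
After op 5 (replace /v/io 47): {"e":{"ay":14,"b":67,"ni":35,"pq":53,"qlm":47,"r":96},"v":{"io":47,"k":93,"u":9},"x":[49,62]}
After op 6 (replace /v/io 69): {"e":{"ay":14,"b":67,"ni":35,"pq":53,"qlm":47,"r":96},"v":{"io":69,"k":93,"u":9},"x":[49,62]}
After op 7 (add /x/1 30): {"e":{"ay":14,"b":67,"ni":35,"pq":53,"qlm":47,"r":96},"v":{"io":69,"k":93,"u":9},"x":[49,30,62]}
After op 8 (add /gg 11): {"e":{"ay":14,"b":67,"ni":35,"pq":53,"qlm":47,"r":96},"gg":11,"v":{"io":69,"k":93,"u":9},"x":[49,30,62]}
After op 9 (replace /v 22): {"e":{"ay":14,"b":67,"ni":35,"pq":53,"qlm":47,"r":96},"gg":11,"v":22,"x":[49,30,62]}
After op 10 (remove /x): {"e":{"ay":14,"b":67,"ni":35,"pq":53,"qlm":47,"r":96},"gg":11,"v":22}
After op 11 (add /sik 15): {"e":{"ay":14,"b":67,"ni":35,"pq":53,"qlm":47,"r":96},"gg":11,"sik":15,"v":22}
After op 12 (add /e/sg 92): {"e":{"ay":14,"b":67,"ni":35,"pq":53,"qlm":47,"r":96,"sg":92},"gg":11,"sik":15,"v":22}
After op 13 (add /e/ptu 32): {"e":{"ay":14,"b":67,"ni":35,"pq":53,"ptu":32,"qlm":47,"r":96,"sg":92},"gg":11,"sik":15,"v":22}
After op 14 (replace /v 66): {"e":{"ay":14,"b":67,"ni":35,"pq":53,"ptu":32,"qlm":47,"r":96,"sg":92},"gg":11,"sik":15,"v":66}
After op 15 (replace /e/b 15): {"e":{"ay":14,"b":15,"ni":35,"pq":53,"ptu":32,"qlm":47,"r":96,"sg":92},"gg":11,"sik":15,"v":66}
After op 16 (replace /e/ay 91): {"e":{"ay":91,"b":15,"ni":35,"pq":53,"ptu":32,"qlm":47,"r":96,"sg":92},"gg":11,"sik":15,"v":66}
After op 17 (add /q 95): {"e":{"ay":91,"b":15,"ni":35,"pq":53,"ptu":32,"qlm":47,"r":96,"sg":92},"gg":11,"q":95,"sik":15,"v":66}
After op 18 (add /e/sg 96): {"e":{"ay":91,"b":15,"ni":35,"pq":53,"ptu":32,"qlm":47,"r":96,"sg":96},"gg":11,"q":95,"sik":15,"v":66}
After op 19 (replace /e/b 69): {"e":{"ay":91,"b":69,"ni":35,"pq":53,"ptu":32,"qlm":47,"r":96,"sg":96},"gg":11,"q":95,"sik":15,"v":66}

Answer: {"e":{"ay":91,"b":69,"ni":35,"pq":53,"ptu":32,"qlm":47,"r":96,"sg":96},"gg":11,"q":95,"sik":15,"v":66}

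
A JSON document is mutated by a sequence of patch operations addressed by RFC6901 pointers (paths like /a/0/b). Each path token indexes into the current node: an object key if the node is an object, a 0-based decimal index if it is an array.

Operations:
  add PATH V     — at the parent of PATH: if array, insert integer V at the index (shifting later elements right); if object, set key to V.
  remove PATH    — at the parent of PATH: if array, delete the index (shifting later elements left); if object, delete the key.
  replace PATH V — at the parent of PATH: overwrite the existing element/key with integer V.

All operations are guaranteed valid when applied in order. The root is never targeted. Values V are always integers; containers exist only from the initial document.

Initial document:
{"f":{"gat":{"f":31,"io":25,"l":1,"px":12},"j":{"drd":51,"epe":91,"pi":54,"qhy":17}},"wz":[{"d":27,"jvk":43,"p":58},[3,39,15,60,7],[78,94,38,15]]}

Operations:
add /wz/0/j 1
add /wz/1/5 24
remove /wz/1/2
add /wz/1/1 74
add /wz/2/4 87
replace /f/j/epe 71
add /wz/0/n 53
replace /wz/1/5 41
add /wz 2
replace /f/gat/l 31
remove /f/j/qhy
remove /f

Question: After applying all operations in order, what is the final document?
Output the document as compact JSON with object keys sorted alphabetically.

After op 1 (add /wz/0/j 1): {"f":{"gat":{"f":31,"io":25,"l":1,"px":12},"j":{"drd":51,"epe":91,"pi":54,"qhy":17}},"wz":[{"d":27,"j":1,"jvk":43,"p":58},[3,39,15,60,7],[78,94,38,15]]}
After op 2 (add /wz/1/5 24): {"f":{"gat":{"f":31,"io":25,"l":1,"px":12},"j":{"drd":51,"epe":91,"pi":54,"qhy":17}},"wz":[{"d":27,"j":1,"jvk":43,"p":58},[3,39,15,60,7,24],[78,94,38,15]]}
After op 3 (remove /wz/1/2): {"f":{"gat":{"f":31,"io":25,"l":1,"px":12},"j":{"drd":51,"epe":91,"pi":54,"qhy":17}},"wz":[{"d":27,"j":1,"jvk":43,"p":58},[3,39,60,7,24],[78,94,38,15]]}
After op 4 (add /wz/1/1 74): {"f":{"gat":{"f":31,"io":25,"l":1,"px":12},"j":{"drd":51,"epe":91,"pi":54,"qhy":17}},"wz":[{"d":27,"j":1,"jvk":43,"p":58},[3,74,39,60,7,24],[78,94,38,15]]}
After op 5 (add /wz/2/4 87): {"f":{"gat":{"f":31,"io":25,"l":1,"px":12},"j":{"drd":51,"epe":91,"pi":54,"qhy":17}},"wz":[{"d":27,"j":1,"jvk":43,"p":58},[3,74,39,60,7,24],[78,94,38,15,87]]}
After op 6 (replace /f/j/epe 71): {"f":{"gat":{"f":31,"io":25,"l":1,"px":12},"j":{"drd":51,"epe":71,"pi":54,"qhy":17}},"wz":[{"d":27,"j":1,"jvk":43,"p":58},[3,74,39,60,7,24],[78,94,38,15,87]]}
After op 7 (add /wz/0/n 53): {"f":{"gat":{"f":31,"io":25,"l":1,"px":12},"j":{"drd":51,"epe":71,"pi":54,"qhy":17}},"wz":[{"d":27,"j":1,"jvk":43,"n":53,"p":58},[3,74,39,60,7,24],[78,94,38,15,87]]}
After op 8 (replace /wz/1/5 41): {"f":{"gat":{"f":31,"io":25,"l":1,"px":12},"j":{"drd":51,"epe":71,"pi":54,"qhy":17}},"wz":[{"d":27,"j":1,"jvk":43,"n":53,"p":58},[3,74,39,60,7,41],[78,94,38,15,87]]}
After op 9 (add /wz 2): {"f":{"gat":{"f":31,"io":25,"l":1,"px":12},"j":{"drd":51,"epe":71,"pi":54,"qhy":17}},"wz":2}
After op 10 (replace /f/gat/l 31): {"f":{"gat":{"f":31,"io":25,"l":31,"px":12},"j":{"drd":51,"epe":71,"pi":54,"qhy":17}},"wz":2}
After op 11 (remove /f/j/qhy): {"f":{"gat":{"f":31,"io":25,"l":31,"px":12},"j":{"drd":51,"epe":71,"pi":54}},"wz":2}
After op 12 (remove /f): {"wz":2}

Answer: {"wz":2}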